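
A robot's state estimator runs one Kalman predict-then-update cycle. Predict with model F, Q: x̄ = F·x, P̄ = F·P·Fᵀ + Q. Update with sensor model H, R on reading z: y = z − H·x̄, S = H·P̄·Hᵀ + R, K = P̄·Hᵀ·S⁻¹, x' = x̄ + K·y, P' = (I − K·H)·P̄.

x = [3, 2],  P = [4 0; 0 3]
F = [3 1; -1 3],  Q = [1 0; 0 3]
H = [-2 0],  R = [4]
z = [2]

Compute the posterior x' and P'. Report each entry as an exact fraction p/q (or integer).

x' = [-29/41, 159/41]
P' = [40/41 -3/41; -3/41 1385/41]

x̄ = F·x = [11, 3]
P̄ = F·P·Fᵀ + Q = [40 -3; -3 34]
y = z − H·x̄ = [24]
S = H·P̄·Hᵀ + R = [164]
K = P̄·Hᵀ·S⁻¹ = [-20/41; 3/82]
x' = x̄ + K·y = [-29/41, 159/41]
P' = (I − K·H)·P̄ = [40/41 -3/41; -3/41 1385/41]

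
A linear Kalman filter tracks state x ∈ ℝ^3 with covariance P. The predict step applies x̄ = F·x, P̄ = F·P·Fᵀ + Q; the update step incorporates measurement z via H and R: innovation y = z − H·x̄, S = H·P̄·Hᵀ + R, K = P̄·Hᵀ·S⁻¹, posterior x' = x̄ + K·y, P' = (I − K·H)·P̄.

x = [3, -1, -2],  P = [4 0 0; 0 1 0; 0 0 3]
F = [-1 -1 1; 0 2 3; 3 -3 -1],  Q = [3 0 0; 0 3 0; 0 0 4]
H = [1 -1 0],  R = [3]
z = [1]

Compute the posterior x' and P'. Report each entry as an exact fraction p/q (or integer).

x' = [-74/17, -191/34, 467/34]
P' = [179/17 173/17 -210/17; 173/17 427/34 -429/34; -210/17 -429/34 1759/34]

x̄ = F·x = [-4, -8, 14]
P̄ = F·P·Fᵀ + Q = [11 7 -12; 7 34 -15; -12 -15 52]
y = z − H·x̄ = [-3]
S = H·P̄·Hᵀ + R = [34]
K = P̄·Hᵀ·S⁻¹ = [2/17; -27/34; 3/34]
x' = x̄ + K·y = [-74/17, -191/34, 467/34]
P' = (I − K·H)·P̄ = [179/17 173/17 -210/17; 173/17 427/34 -429/34; -210/17 -429/34 1759/34]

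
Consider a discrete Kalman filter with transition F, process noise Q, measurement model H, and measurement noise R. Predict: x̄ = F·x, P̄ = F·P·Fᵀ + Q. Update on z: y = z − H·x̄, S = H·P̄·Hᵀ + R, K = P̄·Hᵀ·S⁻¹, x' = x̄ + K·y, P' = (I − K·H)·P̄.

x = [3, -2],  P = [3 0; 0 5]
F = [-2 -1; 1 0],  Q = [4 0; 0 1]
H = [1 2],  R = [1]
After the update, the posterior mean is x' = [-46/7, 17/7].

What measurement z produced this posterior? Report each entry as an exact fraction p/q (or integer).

z = [-2]

x̄ = F·x = [-4, 3]
P̄ = F·P·Fᵀ + Q = [21 -6; -6 4]
S = H·P̄·Hᵀ + R = [14]
K = P̄·Hᵀ·S⁻¹ = [9/14; 1/7]
x' − x̄ = [-18/7, -4/7] = K·y
y = (KᵀK)⁻¹·Kᵀ·(x' − x̄) = [-4]
z = y + H·x̄ = [-4] + [2] = [-2]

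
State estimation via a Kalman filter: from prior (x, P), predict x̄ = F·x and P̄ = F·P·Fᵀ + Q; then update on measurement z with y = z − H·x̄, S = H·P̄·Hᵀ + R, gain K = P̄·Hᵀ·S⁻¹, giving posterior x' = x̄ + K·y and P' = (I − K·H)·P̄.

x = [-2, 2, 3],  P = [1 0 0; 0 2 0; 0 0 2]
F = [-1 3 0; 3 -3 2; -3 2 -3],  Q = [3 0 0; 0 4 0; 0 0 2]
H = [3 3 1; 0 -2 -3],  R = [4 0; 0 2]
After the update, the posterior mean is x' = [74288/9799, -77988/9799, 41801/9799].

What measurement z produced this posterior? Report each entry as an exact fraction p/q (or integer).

x̄ = F·x = [8, -6, 1]
P̄ = F·P·Fᵀ + Q = [22 -21 15; -21 39 -33; 15 -33 37]
S = H·P̄·Hᵀ + R = [104 9; 9 95]
K = P̄·Hᵀ·S⁻¹ = [1737/9799 -474/9799; 1806/9799 1995/9799; -1210/9799 -4527/9799]
x' − x̄ = [-4104/9799, -19194/9799, 32002/9799] = K·y
y = (KᵀK)⁻¹·Kᵀ·(x' − x̄) = [-4, -6]
z = y + H·x̄ = [-4, -6] + [7, 9] = [3, 3]

z = [3, 3]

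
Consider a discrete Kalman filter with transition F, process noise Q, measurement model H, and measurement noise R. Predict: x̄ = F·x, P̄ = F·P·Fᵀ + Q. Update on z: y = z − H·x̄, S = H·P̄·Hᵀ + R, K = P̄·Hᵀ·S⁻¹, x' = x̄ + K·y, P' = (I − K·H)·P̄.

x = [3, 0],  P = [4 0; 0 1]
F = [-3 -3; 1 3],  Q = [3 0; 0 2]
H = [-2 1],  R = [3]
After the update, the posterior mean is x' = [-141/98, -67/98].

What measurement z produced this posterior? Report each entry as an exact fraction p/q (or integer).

z = [2]

x̄ = F·x = [-9, 3]
P̄ = F·P·Fᵀ + Q = [48 -21; -21 15]
S = H·P̄·Hᵀ + R = [294]
K = P̄·Hᵀ·S⁻¹ = [-39/98; 19/98]
x' − x̄ = [741/98, -361/98] = K·y
y = (KᵀK)⁻¹·Kᵀ·(x' − x̄) = [-19]
z = y + H·x̄ = [-19] + [21] = [2]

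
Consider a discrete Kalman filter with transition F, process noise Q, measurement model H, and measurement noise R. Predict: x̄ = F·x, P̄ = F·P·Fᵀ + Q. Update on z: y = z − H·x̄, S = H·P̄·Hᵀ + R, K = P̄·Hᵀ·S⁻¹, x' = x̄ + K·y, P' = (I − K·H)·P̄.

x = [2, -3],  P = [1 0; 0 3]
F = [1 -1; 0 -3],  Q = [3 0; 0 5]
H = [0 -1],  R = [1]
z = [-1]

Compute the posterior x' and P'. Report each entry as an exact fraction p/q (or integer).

x' = [31/11, 41/33]
P' = [50/11 3/11; 3/11 32/33]

x̄ = F·x = [5, 9]
P̄ = F·P·Fᵀ + Q = [7 9; 9 32]
y = z − H·x̄ = [8]
S = H·P̄·Hᵀ + R = [33]
K = P̄·Hᵀ·S⁻¹ = [-3/11; -32/33]
x' = x̄ + K·y = [31/11, 41/33]
P' = (I − K·H)·P̄ = [50/11 3/11; 3/11 32/33]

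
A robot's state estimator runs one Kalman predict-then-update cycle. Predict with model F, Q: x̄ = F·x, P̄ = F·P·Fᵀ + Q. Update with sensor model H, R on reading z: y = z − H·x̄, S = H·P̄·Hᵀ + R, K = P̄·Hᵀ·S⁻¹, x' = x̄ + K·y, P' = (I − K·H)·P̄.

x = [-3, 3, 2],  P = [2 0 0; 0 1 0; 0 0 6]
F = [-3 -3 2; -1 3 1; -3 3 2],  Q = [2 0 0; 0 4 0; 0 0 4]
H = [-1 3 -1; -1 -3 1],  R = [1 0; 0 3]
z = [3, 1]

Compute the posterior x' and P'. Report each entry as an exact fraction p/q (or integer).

x' = [-31086/17807, 75112/17807, 202088/17807]
P' = [17399/17807 7767/17807 14699/17807; 7767/17807 52863/17807 148725/17807; 14699/17807 148725/17807 434069/17807]

x̄ = F·x = [4, 14, 22]
P̄ = F·P·Fᵀ + Q = [53 9 33; 9 21 27; 33 27 55]
y = z − H·x̄ = [-13, 25]
S = H·P̄·Hᵀ + R = [148 -29; -29 126]
K = P̄·Hᵀ·S⁻¹ = [-8797/17807 -8667/17807; 2097/17807 -5877/17807; -2593/17807 -8935/17807]
x' = x̄ + K·y = [-31086/17807, 75112/17807, 202088/17807]
P' = (I − K·H)·P̄ = [17399/17807 7767/17807 14699/17807; 7767/17807 52863/17807 148725/17807; 14699/17807 148725/17807 434069/17807]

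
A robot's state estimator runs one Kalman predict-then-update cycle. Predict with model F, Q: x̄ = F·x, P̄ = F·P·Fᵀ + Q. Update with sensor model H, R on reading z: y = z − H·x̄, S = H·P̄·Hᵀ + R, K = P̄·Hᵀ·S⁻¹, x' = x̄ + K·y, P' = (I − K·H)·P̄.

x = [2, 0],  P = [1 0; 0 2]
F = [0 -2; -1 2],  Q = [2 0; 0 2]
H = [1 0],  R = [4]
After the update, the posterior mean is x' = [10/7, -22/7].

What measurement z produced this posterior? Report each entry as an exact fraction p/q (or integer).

x̄ = F·x = [0, -2]
P̄ = F·P·Fᵀ + Q = [10 -8; -8 11]
S = H·P̄·Hᵀ + R = [14]
K = P̄·Hᵀ·S⁻¹ = [5/7; -4/7]
x' − x̄ = [10/7, -8/7] = K·y
y = (KᵀK)⁻¹·Kᵀ·(x' − x̄) = [2]
z = y + H·x̄ = [2] + [0] = [2]

z = [2]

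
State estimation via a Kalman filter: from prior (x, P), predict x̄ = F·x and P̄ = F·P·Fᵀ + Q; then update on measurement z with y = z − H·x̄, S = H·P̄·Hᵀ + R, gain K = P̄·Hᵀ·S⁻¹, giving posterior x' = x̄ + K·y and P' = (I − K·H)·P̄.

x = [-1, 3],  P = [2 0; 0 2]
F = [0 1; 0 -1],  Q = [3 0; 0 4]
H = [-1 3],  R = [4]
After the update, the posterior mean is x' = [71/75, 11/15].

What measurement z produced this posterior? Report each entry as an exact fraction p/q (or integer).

x̄ = F·x = [3, -3]
P̄ = F·P·Fᵀ + Q = [5 -2; -2 6]
S = H·P̄·Hᵀ + R = [75]
K = P̄·Hᵀ·S⁻¹ = [-11/75; 4/15]
x' − x̄ = [-154/75, 56/15] = K·y
y = (KᵀK)⁻¹·Kᵀ·(x' − x̄) = [14]
z = y + H·x̄ = [14] + [-12] = [2]

z = [2]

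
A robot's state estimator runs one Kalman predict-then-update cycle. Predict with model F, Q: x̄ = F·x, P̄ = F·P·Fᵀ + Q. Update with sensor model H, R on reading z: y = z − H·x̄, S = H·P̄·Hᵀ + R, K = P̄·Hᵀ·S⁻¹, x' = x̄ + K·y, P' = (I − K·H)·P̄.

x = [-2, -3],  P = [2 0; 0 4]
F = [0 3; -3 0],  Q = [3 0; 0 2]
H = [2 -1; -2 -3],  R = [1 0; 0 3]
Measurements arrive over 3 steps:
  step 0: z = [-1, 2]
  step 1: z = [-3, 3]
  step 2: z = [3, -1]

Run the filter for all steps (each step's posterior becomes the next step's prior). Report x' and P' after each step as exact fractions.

step 0: x' = [-139/209, -14/81], P' = [39/209 0; 0 20/81]
step 1: x' = [-1142/779, 139/1095], P' = [141/779 0; 0 769/3285]
step 2: x' = [37697/30919, -2228/12087], P' = [5592/30919 0; 0 2827/12087]

step 0: x̄ = F·x = [-9, 6]
step 0: P̄ = F·P·Fᵀ + Q = [39 0; 0 20]
step 0: y = z − H·x̄ = [23, 2]
step 0: S = H·P̄·Hᵀ + R = [177 -96; -96 339]
step 0: K = P̄·Hᵀ·S⁻¹ = [78/209 -26/209; -20/81 -20/81]
step 0: x' = x̄ + K·y = [-139/209, -14/81]
step 0: P' = (I − K·H)·P̄ = [39/209 0; 0 20/81]
step 1: x̄ = F·x = [-14/27, 417/209]
step 1: P̄ = F·P·Fᵀ + Q = [47/9 0; 0 769/209]
step 1: y = z − H·x̄ = [182/5643, 44854/5643]
step 1: S = H·P̄·Hᵀ + R = [48094/1881 -18529/1881; -18529/1881 107224/1881]
step 1: K = P̄·Hᵀ·S⁻¹ = [282/779 -94/779; -769/3285 -769/3285]
step 1: x' = x̄ + K·y = [-1142/779, 139/1095]
step 1: P' = (I − K·H)·P̄ = [141/779 0; 0 769/3285]
step 2: x̄ = F·x = [139/365, 3426/779]
step 2: P̄ = F·P·Fᵀ + Q = [1864/365 0; 0 2827/779]
step 2: y = z − H·x̄ = [1886933/284335, 3683697/284335]
step 2: S = H·P̄·Hᵀ + R = [7124414/284335 -2712659/284335; -2712659/284335 15947924/284335]
step 2: K = P̄·Hᵀ·S⁻¹ = [11184/30919 -3728/30919; -2827/12087 -2827/12087]
step 2: x' = x̄ + K·y = [37697/30919, -2228/12087]
step 2: P' = (I − K·H)·P̄ = [5592/30919 0; 0 2827/12087]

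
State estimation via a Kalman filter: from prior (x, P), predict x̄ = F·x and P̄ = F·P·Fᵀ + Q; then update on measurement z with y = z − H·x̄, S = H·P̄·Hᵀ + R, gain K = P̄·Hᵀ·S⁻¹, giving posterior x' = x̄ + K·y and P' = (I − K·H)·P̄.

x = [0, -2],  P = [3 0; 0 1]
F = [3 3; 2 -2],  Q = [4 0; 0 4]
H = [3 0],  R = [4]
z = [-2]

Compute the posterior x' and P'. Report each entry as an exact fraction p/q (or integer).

x̄ = F·x = [-6, 4]
P̄ = F·P·Fᵀ + Q = [40 12; 12 20]
y = z − H·x̄ = [16]
S = H·P̄·Hᵀ + R = [364]
K = P̄·Hᵀ·S⁻¹ = [30/91; 9/91]
x' = x̄ + K·y = [-66/91, 508/91]
P' = (I − K·H)·P̄ = [40/91 12/91; 12/91 1496/91]

x' = [-66/91, 508/91]
P' = [40/91 12/91; 12/91 1496/91]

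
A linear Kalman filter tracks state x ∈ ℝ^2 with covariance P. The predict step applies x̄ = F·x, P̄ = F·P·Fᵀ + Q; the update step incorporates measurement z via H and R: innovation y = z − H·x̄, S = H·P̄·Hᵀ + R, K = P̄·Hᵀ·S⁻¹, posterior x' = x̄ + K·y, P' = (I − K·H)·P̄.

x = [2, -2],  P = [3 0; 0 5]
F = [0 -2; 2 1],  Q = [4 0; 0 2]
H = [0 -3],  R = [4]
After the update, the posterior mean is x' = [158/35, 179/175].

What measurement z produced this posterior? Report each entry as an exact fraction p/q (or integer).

x̄ = F·x = [4, 2]
P̄ = F·P·Fᵀ + Q = [24 -10; -10 19]
S = H·P̄·Hᵀ + R = [175]
K = P̄·Hᵀ·S⁻¹ = [6/35; -57/175]
x' − x̄ = [18/35, -171/175] = K·y
y = (KᵀK)⁻¹·Kᵀ·(x' − x̄) = [3]
z = y + H·x̄ = [3] + [-6] = [-3]

z = [-3]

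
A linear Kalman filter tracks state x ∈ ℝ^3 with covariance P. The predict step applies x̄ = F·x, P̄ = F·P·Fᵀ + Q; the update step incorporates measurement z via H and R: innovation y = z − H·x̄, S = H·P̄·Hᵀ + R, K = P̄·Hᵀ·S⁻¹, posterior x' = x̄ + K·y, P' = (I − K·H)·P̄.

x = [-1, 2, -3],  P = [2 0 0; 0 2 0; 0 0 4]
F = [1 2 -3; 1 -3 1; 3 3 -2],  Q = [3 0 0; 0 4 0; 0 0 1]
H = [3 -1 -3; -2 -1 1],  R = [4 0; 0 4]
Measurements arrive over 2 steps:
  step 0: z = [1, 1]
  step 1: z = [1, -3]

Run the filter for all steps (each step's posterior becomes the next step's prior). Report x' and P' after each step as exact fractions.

step 0: x' = [24732/3055, -21798/3055, 30633/3055], P' = [93608/3055 -66192/3055 115412/3055; -66192/3055 160504/9165 -82928/3055; 115412/3055 -82928/3055 143748/3055]
step 1: x' = [-2379053132/945342047, 3711149099/945342047, -3902063246/945342047], P' = [12935291688/945342047 -10698583120/945342047 16012637428/945342047; -10698583120/945342047 10722335032/945342047 -13624576744/945342047; 16012637428/945342047 -13624576744/945342047 20266351012/945342047]

step 0: x̄ = F·x = [12, -10, 9]
step 0: P̄ = F·P·Fᵀ + Q = [49 -22 42; -22 28 -20; 42 -20 53]
step 0: y = z − H·x̄ = [-18, 6]
step 0: S = H·P̄·Hᵀ + R = [206 -65; -65 65]
step 0: K = P̄·Hᵀ·S⁻¹ = [3/47 -1403/3055; -38/141 -3034/9165; -8/47 -1037/3055]
step 0: x' = x̄ + K·y = [24732/3055, -21798/3055, 30633/3055]
step 0: P' = (I − K·H)·P̄ = [93608/3055 -66192/3055 115412/3055; -66192/3055 160504/9165 -82928/3055; 115412/3055 -82928/3055 143748/3055]
step 1: x̄ = F·x = [-110763/3055, 120759/3055, -52464/3055]
step 1: P̄ = F·P·Fᵀ + Q = [4945219/9165 -1735484/3055 677124/3055; -1735484/3055 1856632/3055 -721972/3055; 677124/3055 -721972/3055 320767/3055]
step 1: y = z − H·x̄ = [298711/3055, -57468/3055]
step 1: S = H·P̄·Hᵀ + R = [13484252/3055 -2610451/3055; -2610451/3055 1730269/9165]
step 1: K = P̄·Hᵀ·S⁻¹ = [366636475/945342047 210159293/945342047; -486088540/945342047 -737436384/945342047; 215858998/945342047 466413225/945342047]
step 1: x' = x̄ + K·y = [-2379053132/945342047, 3711149099/945342047, -3902063246/945342047]
step 1: P' = (I − K·H)·P̄ = [12935291688/945342047 -10698583120/945342047 16012637428/945342047; -10698583120/945342047 10722335032/945342047 -13624576744/945342047; 16012637428/945342047 -13624576744/945342047 20266351012/945342047]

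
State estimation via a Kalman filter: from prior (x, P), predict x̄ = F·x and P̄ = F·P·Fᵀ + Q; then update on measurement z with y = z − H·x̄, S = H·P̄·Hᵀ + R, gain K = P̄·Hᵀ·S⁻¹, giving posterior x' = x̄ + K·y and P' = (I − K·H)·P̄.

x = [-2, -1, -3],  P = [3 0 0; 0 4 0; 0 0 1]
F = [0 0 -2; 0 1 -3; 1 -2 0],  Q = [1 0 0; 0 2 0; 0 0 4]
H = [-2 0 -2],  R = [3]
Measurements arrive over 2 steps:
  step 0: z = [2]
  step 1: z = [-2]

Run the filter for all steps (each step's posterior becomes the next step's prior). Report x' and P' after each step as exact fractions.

step 0: x̄ = F·x = [6, 8, 0]
step 0: P̄ = F·P·Fᵀ + Q = [5 6 0; 6 15 -8; 0 -8 23]
step 0: y = z − H·x̄ = [14]
step 0: S = H·P̄·Hᵀ + R = [115]
step 0: K = P̄·Hᵀ·S⁻¹ = [-2/23; 4/115; -2/5]
step 0: x' = x̄ + K·y = [110/23, 976/115, -28/5]
step 0: P' = (I − K·H)·P̄ = [95/23 146/23 -4; 146/23 1709/115 -32/5; -4 -32/5 23/5]
step 1: x̄ = F·x = [56/5, 2908/115, -1402/115]
step 1: P̄ = F·P·Fᵀ + Q = [97/5 202/5 -88/5; 202/5 11116/115 -5724/115; -88/5 -5724/115 4851/115]
step 1: y = z − H·x̄ = [-458/115]
step 1: S = H·P̄·Hᵀ + R = [12481/115]
step 1: K = P̄·Hᵀ·S⁻¹ = [-414/12481; 308/1783; -5654/12481]
step 1: x' = x̄ + K·y = [141436/12481, 43860/1783, -129642/12481]
step 1: P' = (I − K·H)·P̄ = [240641/12481 73142/1783 -240020/12481; 73142/1783 166572/1783 -73604/1783; -240020/12481 -73604/1783 248501/12481]

step 0: x' = [110/23, 976/115, -28/5], P' = [95/23 146/23 -4; 146/23 1709/115 -32/5; -4 -32/5 23/5]
step 1: x' = [141436/12481, 43860/1783, -129642/12481], P' = [240641/12481 73142/1783 -240020/12481; 73142/1783 166572/1783 -73604/1783; -240020/12481 -73604/1783 248501/12481]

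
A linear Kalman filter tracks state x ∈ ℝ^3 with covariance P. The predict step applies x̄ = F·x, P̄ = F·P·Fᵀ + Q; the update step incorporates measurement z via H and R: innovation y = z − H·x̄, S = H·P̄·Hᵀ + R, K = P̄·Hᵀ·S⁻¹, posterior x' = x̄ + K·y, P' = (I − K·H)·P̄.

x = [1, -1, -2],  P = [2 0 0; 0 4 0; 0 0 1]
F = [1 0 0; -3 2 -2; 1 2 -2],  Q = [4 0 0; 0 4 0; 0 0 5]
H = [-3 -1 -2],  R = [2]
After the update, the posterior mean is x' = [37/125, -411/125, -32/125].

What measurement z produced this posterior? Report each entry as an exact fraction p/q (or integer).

z = [3]

x̄ = F·x = [1, -1, 3]
P̄ = F·P·Fᵀ + Q = [6 -6 2; -6 42 14; 2 14 27]
S = H·P̄·Hᵀ + R = [250]
K = P̄·Hᵀ·S⁻¹ = [-8/125; -26/125; -37/125]
x' − x̄ = [-88/125, -286/125, -407/125] = K·y
y = (KᵀK)⁻¹·Kᵀ·(x' − x̄) = [11]
z = y + H·x̄ = [11] + [-8] = [3]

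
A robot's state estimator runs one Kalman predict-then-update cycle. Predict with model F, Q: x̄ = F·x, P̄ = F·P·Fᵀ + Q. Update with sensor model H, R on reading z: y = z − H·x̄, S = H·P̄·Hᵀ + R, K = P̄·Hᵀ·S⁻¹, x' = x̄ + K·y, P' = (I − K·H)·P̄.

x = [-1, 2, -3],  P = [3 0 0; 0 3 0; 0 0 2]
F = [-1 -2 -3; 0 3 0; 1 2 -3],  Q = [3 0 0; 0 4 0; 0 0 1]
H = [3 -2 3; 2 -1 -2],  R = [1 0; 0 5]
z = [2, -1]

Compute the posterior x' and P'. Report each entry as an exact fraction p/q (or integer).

x̄ = F·x = [6, 6, 12]
P̄ = F·P·Fᵀ + Q = [36 -18 3; -18 31 18; 3 18 34]
y = z − H·x̄ = [-40, 17]
S = H·P̄·Hᵀ + R = [809 218; 218 436]
K = P̄·Hᵀ·S⁻¹ = [111/700 17301/152600; -3/200 -9973/43600; 23/140 -8107/30520]
x' = x̄ + K·y = [241797/152600, 118219/43600, 27861/30520]
P' = (I − K·H)·P̄ = [169011/76300 76497/21800 2703/15260; 76497/21800 283833/43600 3601/4360; 2703/15260 3601/4360 1307/3052]

x' = [241797/152600, 118219/43600, 27861/30520]
P' = [169011/76300 76497/21800 2703/15260; 76497/21800 283833/43600 3601/4360; 2703/15260 3601/4360 1307/3052]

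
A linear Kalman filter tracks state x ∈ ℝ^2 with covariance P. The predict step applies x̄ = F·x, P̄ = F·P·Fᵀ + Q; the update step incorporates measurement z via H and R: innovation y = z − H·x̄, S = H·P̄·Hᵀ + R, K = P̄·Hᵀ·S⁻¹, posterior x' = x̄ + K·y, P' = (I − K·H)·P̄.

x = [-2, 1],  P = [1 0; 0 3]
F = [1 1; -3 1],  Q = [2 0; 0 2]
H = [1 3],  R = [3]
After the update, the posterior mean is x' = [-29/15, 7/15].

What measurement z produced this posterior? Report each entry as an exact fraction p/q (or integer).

x̄ = F·x = [-1, 7]
P̄ = F·P·Fᵀ + Q = [6 0; 0 14]
S = H·P̄·Hᵀ + R = [135]
K = P̄·Hᵀ·S⁻¹ = [2/45; 14/45]
x' − x̄ = [-14/15, -98/15] = K·y
y = (KᵀK)⁻¹·Kᵀ·(x' − x̄) = [-21]
z = y + H·x̄ = [-21] + [20] = [-1]

z = [-1]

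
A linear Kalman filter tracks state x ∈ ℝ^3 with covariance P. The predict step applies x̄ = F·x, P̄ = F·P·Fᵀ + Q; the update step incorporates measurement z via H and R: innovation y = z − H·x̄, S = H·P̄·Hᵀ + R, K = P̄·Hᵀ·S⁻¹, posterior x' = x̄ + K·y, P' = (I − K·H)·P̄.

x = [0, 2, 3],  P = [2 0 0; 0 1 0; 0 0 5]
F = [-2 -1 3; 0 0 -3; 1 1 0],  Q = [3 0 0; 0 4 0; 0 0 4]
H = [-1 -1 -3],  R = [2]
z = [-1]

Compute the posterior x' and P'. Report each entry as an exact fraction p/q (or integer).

x̄ = F·x = [7, -9, 2]
P̄ = F·P·Fᵀ + Q = [57 -45 -5; -45 49 0; -5 0 7]
y = z − H·x̄ = [3]
S = H·P̄·Hᵀ + R = [51]
K = P̄·Hᵀ·S⁻¹ = [1/17; -4/51; -16/51]
x' = x̄ + K·y = [122/17, -157/17, 18/17]
P' = (I − K·H)·P̄ = [966/17 -761/17 -69/17; -761/17 2483/51 -64/51; -69/17 -64/51 101/51]

x' = [122/17, -157/17, 18/17]
P' = [966/17 -761/17 -69/17; -761/17 2483/51 -64/51; -69/17 -64/51 101/51]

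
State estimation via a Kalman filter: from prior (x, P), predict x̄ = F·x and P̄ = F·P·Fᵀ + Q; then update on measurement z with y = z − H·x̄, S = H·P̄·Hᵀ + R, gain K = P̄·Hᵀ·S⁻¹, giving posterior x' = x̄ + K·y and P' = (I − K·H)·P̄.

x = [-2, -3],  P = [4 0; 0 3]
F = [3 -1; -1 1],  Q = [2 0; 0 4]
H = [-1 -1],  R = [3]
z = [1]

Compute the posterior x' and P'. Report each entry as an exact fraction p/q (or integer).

x' = [3/25, -37/25]
P' = [349/25 -271/25; -271/25 259/25]

x̄ = F·x = [-3, -1]
P̄ = F·P·Fᵀ + Q = [41 -15; -15 11]
y = z − H·x̄ = [-3]
S = H·P̄·Hᵀ + R = [25]
K = P̄·Hᵀ·S⁻¹ = [-26/25; 4/25]
x' = x̄ + K·y = [3/25, -37/25]
P' = (I − K·H)·P̄ = [349/25 -271/25; -271/25 259/25]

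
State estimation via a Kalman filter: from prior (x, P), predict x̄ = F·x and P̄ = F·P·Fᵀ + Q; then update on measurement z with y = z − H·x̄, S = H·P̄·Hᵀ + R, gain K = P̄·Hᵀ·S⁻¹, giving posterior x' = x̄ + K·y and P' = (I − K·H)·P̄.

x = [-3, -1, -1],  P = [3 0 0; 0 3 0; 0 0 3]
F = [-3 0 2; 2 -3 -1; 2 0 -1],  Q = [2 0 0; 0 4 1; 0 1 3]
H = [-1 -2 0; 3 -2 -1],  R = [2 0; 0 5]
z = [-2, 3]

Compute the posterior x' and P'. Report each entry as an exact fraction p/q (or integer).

x' = [109248/113207, 64110/113207, -158607/113207]
P' = [58134/113207 -4396/113207 61244/113207; -4396/113207 45394/113207 -42176/113207; 61244/113207 -42176/113207 341394/113207]

x̄ = F·x = [7, -2, -5]
P̄ = F·P·Fᵀ + Q = [41 -24 -24; -24 46 16; -24 16 18]
y = z − H·x̄ = [1, -27]
S = H·P̄·Hᵀ + R = [131 165; 165 1072]
K = P̄·Hᵀ·S⁻¹ = [-24671/113207 24390/113207; -43196/113207 -12360/113207; 11554/113207 -14662/113207]
x' = x̄ + K·y = [109248/113207, 64110/113207, -158607/113207]
P' = (I − K·H)·P̄ = [58134/113207 -4396/113207 61244/113207; -4396/113207 45394/113207 -42176/113207; 61244/113207 -42176/113207 341394/113207]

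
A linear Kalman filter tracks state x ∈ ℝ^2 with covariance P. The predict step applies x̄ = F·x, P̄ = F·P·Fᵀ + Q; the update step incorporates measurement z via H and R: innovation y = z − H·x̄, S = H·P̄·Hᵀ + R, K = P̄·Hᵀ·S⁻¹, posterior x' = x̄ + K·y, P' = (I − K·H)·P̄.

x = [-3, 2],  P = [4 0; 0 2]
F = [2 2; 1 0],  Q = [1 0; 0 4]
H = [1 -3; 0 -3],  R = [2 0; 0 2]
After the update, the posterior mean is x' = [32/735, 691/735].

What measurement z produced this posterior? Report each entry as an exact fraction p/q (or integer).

z = [-3, -3]

x̄ = F·x = [-2, -3]
P̄ = F·P·Fᵀ + Q = [25 8; 8 8]
S = H·P̄·Hᵀ + R = [51 48; 48 74]
K = P̄·Hᵀ·S⁻¹ = [613/735 -212/245; -16/735 -76/245]
x' − x̄ = [1502/735, 2896/735] = K·y
y = (KᵀK)⁻¹·Kᵀ·(x' − x̄) = [-10, -12]
z = y + H·x̄ = [-10, -12] + [7, 9] = [-3, -3]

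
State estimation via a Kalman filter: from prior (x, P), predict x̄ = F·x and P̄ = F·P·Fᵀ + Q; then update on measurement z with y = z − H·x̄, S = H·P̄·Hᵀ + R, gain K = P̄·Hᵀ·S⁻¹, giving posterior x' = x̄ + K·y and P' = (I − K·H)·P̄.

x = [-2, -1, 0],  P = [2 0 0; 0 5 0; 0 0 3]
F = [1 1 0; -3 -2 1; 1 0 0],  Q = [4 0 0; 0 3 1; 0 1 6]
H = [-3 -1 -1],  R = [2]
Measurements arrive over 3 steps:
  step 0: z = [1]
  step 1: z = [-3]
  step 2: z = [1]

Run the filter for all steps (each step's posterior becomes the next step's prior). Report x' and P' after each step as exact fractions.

step 0: x' = [-139/59, 454/59, -100/59], P' = [288/59 -773/59 -53/59; -773/59 2515/59 -214/59; -53/59 -214/59 391/59]
step 1: x' = [6763/1335, -39421/4005, -1871/801], P' = [5831/445 -41572/1335 -1955/267; -41572/1335 327574/4005 8882/801; -1955/267 8882/801 8663/801]
step 2: x' = [-728024/400351, 22296/57193, 1578685/400351], P' = [5284047/400351 -1685844/57193 -3663701/400351; -1685844/57193 4375143/57193 649409/57193; -3663701/400351 649409/57193 6298186/400351]

step 0: x̄ = F·x = [-3, 8, -2]
step 0: P̄ = F·P·Fᵀ + Q = [11 -16 2; -16 44 -5; 2 -5 8]
step 0: y = z − H·x̄ = [-2]
step 0: S = H·P̄·Hᵀ + R = [59]
step 0: K = P̄·Hᵀ·S⁻¹ = [-19/59; 9/59; -9/59]
step 0: x' = x̄ + K·y = [-139/59, 454/59, -100/59]
step 0: P' = (I − K·H)·P̄ = [288/59 -773/59 -53/59; -773/59 2515/59 -214/59; -53/59 -214/59 391/59]
step 1: x̄ = F·x = [315/59, -591/59, -139/59]
step 1: P̄ = F·P·Fᵀ + Q = [1493/59 -2296/59 -485/59; -2296/59 5118/59 688/59; -485/59 688/59 642/59]
step 1: y = z − H·x̄ = [38/59]
step 1: S = H·P̄·Hᵀ + R = [4005/59]
step 1: K = P̄·Hᵀ·S⁻¹ = [-566/1335; 1082/4005; 25/801]
step 1: x' = x̄ + K·y = [6763/1335, -39421/4005, -1871/801]
step 1: P' = (I − K·H)·P̄ = [5831/445 -41572/1335 -1955/267; -41572/1335 327574/4005 8882/801; -1955/267 8882/801 8663/801]
step 2: x̄ = F·x = [-19132/4005, 1724/801, 6763/1335]
step 2: P̄ = F·P·Fᵀ + Q = [146641/4005 -34784/801 -24079/1335; -34784/801 67931/801 4445/267; -24079/1335 4445/267 8501/445]
step 2: y = z − H·x̄ = [-24482/4005]
step 2: S = H·P̄·Hᵀ + R = [400351/4005]
step 2: K = P̄·Hᵀ·S⁻¹ = [-193766/400351; 16490/57193; 73527/400351]
step 2: x' = x̄ + K·y = [-728024/400351, 22296/57193, 1578685/400351]
step 2: P' = (I − K·H)·P̄ = [5284047/400351 -1685844/57193 -3663701/400351; -1685844/57193 4375143/57193 649409/57193; -3663701/400351 649409/57193 6298186/400351]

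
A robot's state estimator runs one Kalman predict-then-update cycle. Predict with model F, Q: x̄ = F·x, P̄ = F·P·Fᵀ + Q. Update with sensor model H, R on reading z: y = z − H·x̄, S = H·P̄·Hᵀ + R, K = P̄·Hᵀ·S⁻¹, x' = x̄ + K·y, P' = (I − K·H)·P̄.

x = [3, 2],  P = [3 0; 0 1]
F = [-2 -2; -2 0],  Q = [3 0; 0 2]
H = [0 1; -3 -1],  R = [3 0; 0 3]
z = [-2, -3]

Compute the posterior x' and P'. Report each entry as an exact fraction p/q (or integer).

x' = [609/640, -37/64]
P' = [301/640 -33/64; -33/64 57/32]

x̄ = F·x = [-10, -6]
P̄ = F·P·Fᵀ + Q = [19 12; 12 14]
y = z − H·x̄ = [4, -39]
S = H·P̄·Hᵀ + R = [17 -50; -50 260]
K = P̄·Hᵀ·S⁻¹ = [-11/64 -191/640; 19/32 -5/64]
x' = x̄ + K·y = [609/640, -37/64]
P' = (I − K·H)·P̄ = [301/640 -33/64; -33/64 57/32]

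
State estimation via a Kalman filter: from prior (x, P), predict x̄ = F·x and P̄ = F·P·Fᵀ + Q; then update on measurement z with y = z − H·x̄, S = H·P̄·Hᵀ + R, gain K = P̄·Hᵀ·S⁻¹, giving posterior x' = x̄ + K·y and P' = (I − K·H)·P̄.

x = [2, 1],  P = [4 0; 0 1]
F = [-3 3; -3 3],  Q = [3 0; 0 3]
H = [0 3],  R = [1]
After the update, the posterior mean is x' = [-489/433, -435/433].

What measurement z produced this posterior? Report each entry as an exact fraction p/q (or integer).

x̄ = F·x = [-3, -3]
P̄ = F·P·Fᵀ + Q = [48 45; 45 48]
S = H·P̄·Hᵀ + R = [433]
K = P̄·Hᵀ·S⁻¹ = [135/433; 144/433]
x' − x̄ = [810/433, 864/433] = K·y
y = (KᵀK)⁻¹·Kᵀ·(x' − x̄) = [6]
z = y + H·x̄ = [6] + [-9] = [-3]

z = [-3]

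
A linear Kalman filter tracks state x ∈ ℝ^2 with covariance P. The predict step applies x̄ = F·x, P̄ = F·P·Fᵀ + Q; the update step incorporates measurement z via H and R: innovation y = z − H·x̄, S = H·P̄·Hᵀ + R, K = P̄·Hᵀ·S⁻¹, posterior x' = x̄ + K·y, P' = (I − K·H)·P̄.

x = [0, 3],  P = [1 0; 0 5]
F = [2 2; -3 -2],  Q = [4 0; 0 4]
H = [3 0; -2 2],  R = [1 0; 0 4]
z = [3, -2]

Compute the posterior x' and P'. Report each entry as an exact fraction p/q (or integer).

x̄ = F·x = [6, -6]
P̄ = F·P·Fᵀ + Q = [28 -26; -26 33]
y = z − H·x̄ = [-15, 22]
S = H·P̄·Hᵀ + R = [253 -324; -324 456]
K = P̄·Hᵀ·S⁻¹ = [138/433 -9/866; 111/433 2291/5196]
x' = x̄ + K·y = [429/433, -377/2598]
P' = (I − K·H)·P̄ = [46/433 37/433; 37/433 2513/2598]

x' = [429/433, -377/2598]
P' = [46/433 37/433; 37/433 2513/2598]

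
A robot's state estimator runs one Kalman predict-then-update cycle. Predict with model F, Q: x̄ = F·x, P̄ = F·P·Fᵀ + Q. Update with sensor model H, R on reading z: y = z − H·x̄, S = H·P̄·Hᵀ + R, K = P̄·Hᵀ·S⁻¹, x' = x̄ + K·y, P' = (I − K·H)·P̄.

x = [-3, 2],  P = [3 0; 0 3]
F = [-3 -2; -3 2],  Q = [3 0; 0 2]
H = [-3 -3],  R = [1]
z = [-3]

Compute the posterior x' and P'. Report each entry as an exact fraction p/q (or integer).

x̄ = F·x = [5, 13]
P̄ = F·P·Fᵀ + Q = [42 15; 15 41]
y = z − H·x̄ = [51]
S = H·P̄·Hᵀ + R = [1018]
K = P̄·Hᵀ·S⁻¹ = [-171/1018; -84/509]
x' = x̄ + K·y = [-3631/1018, 2333/509]
P' = (I − K·H)·P̄ = [13515/1018 -6729/509; -6729/509 6757/509]

x' = [-3631/1018, 2333/509]
P' = [13515/1018 -6729/509; -6729/509 6757/509]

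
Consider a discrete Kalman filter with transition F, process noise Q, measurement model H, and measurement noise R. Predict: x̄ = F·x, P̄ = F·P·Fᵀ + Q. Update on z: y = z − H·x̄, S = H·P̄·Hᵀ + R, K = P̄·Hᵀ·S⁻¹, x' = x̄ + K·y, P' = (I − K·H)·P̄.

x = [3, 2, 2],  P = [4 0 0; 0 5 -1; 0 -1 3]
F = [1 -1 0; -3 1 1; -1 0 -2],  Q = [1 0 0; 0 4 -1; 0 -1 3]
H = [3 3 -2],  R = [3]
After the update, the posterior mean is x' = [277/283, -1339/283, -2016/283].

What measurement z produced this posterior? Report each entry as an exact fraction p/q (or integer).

z = [3]

x̄ = F·x = [1, -5, -7]
P̄ = F·P·Fᵀ + Q = [10 -16 -6; -16 46 7; -6 7 19]
S = H·P̄·Hᵀ + R = [283]
K = P̄·Hᵀ·S⁻¹ = [-6/283; 76/283; -35/283]
x' − x̄ = [-6/283, 76/283, -35/283] = K·y
y = (KᵀK)⁻¹·Kᵀ·(x' − x̄) = [1]
z = y + H·x̄ = [1] + [2] = [3]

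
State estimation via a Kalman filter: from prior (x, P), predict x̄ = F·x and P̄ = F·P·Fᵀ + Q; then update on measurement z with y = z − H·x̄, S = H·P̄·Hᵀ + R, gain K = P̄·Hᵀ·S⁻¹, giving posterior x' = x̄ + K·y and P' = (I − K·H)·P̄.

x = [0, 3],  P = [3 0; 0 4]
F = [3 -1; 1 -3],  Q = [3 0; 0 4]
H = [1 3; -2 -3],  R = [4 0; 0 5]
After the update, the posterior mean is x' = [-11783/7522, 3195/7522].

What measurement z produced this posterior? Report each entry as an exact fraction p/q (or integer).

x̄ = F·x = [-3, -9]
P̄ = F·P·Fᵀ + Q = [34 21; 21 43]
S = H·P̄·Hᵀ + R = [551 -644; -644 780]
K = P̄·Hᵀ·S⁻¹ = [-2176/3761 -9713/15044; 1719/3761 2379/15044]
x' − x̄ = [10783/7522, 70893/7522] = K·y
y = (KᵀK)⁻¹·Kᵀ·(x' − x̄) = [31, -30]
z = y + H·x̄ = [31, -30] + [-30, 33] = [1, 3]

z = [1, 3]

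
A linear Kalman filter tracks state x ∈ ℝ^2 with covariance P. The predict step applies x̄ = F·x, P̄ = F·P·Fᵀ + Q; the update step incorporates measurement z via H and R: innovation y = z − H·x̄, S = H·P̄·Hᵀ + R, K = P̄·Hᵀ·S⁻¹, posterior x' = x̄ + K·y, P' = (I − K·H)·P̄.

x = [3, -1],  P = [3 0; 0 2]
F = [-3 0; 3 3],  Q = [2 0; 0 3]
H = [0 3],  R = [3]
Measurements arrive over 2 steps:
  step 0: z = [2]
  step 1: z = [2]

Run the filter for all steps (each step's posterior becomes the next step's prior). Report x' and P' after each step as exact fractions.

step 0: x̄ = F·x = [-9, 6]
step 0: P̄ = F·P·Fᵀ + Q = [29 -27; -27 48]
step 0: y = z − H·x̄ = [-16]
step 0: S = H·P̄·Hᵀ + R = [435]
step 0: K = P̄·Hᵀ·S⁻¹ = [-27/145; 48/145]
step 0: x' = x̄ + K·y = [-873/145, 102/145]
step 0: P' = (I − K·H)·P̄ = [2018/145 -27/145; -27/145 48/145]
step 1: x̄ = F·x = [2619/145, -2313/145]
step 1: P̄ = F·P·Fᵀ + Q = [18452/145 -17919/145; -17919/145 18543/145]
step 1: y = z − H·x̄ = [7229/145]
step 1: S = H·P̄·Hᵀ + R = [167322/145]
step 1: K = P̄·Hᵀ·S⁻¹ = [-17919/55774; 18543/55774]
step 1: x' = x̄ + K·y = [114039/55774, 34773/55774]
step 1: P' = (I − K·H)·P̄ = [454277/55774 -17919/55774; -17919/55774 18543/55774]

step 0: x' = [-873/145, 102/145], P' = [2018/145 -27/145; -27/145 48/145]
step 1: x' = [114039/55774, 34773/55774], P' = [454277/55774 -17919/55774; -17919/55774 18543/55774]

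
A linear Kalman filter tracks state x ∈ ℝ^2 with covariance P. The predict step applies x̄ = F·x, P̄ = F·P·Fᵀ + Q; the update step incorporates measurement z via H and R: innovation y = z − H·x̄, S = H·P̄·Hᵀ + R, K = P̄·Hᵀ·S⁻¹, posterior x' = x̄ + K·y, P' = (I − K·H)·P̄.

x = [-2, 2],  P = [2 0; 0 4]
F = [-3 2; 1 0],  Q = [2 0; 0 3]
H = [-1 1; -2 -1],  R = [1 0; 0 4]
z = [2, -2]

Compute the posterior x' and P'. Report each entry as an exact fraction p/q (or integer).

x' = [2/1637, 2638/1637]
P' = [864/1637 264/1637; 264/1637 1172/1637]

x̄ = F·x = [10, -2]
P̄ = F·P·Fᵀ + Q = [36 -6; -6 5]
y = z − H·x̄ = [14, 16]
S = H·P̄·Hᵀ + R = [54 73; 73 129]
K = P̄·Hᵀ·S⁻¹ = [-600/1637 -498/1637; 908/1637 -425/1637]
x' = x̄ + K·y = [2/1637, 2638/1637]
P' = (I − K·H)·P̄ = [864/1637 264/1637; 264/1637 1172/1637]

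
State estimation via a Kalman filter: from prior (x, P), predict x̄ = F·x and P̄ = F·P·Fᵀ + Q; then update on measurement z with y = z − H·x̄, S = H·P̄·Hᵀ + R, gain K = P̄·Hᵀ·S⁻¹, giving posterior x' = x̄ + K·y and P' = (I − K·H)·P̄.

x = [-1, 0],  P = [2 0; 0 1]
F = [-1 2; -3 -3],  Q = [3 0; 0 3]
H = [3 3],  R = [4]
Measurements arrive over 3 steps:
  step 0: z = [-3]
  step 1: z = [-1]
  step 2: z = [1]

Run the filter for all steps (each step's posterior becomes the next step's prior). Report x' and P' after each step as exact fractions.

step 0: x̄ = F·x = [1, 3]
step 0: P̄ = F·P·Fᵀ + Q = [9 0; 0 30]
step 0: y = z − H·x̄ = [-15]
step 0: S = H·P̄·Hᵀ + R = [355]
step 0: K = P̄·Hᵀ·S⁻¹ = [27/355; 18/71]
step 0: x' = x̄ + K·y = [-10/71, -57/71]
step 0: P' = (I − K·H)·P̄ = [2466/355 -486/71; -486/71 510/71]
step 1: x̄ = F·x = [-104/71, 201/71]
step 1: P̄ = F·P·Fᵀ + Q = [23451/355 -612/355; -612/355 2469/355]
step 1: y = z − H·x̄ = [-362/71]
step 1: S = H·P̄·Hᵀ + R = [223684/355]
step 1: K = P̄·Hᵀ·S⁻¹ = [68517/223684; 5571/223684]
step 1: x' = x̄ + K·y = [-338495/111842, 302421/111842]
step 1: P' = (I − K·H)·P̄ = [1552209/223684 -1460853/223684; -1460853/223684 1468281/223684]
step 2: x̄ = F·x = [943337/111842, 54111/55921]
step 2: P̄ = F·P·Fᵀ + Q = [13939797/223684 57375/55921; 57375/55921 390027/55921]
step 2: y = z − H·x̄ = [-3042835/111842]
step 2: S = H·P̄·Hᵀ + R = [144524881/223684]
step 2: K = P̄·Hᵀ·S⁻¹ = [42507891/144524881; 5368824/144524881]
step 2: x' = x̄ + K·y = [62509336/144524881, -6220149/144524881]
step 2: P' = (I − K·H)·P̄ = [928661439/144524881 -871984251/144524881; -871984251/144524881 879142683/144524881]

step 0: x' = [-10/71, -57/71], P' = [2466/355 -486/71; -486/71 510/71]
step 1: x' = [-338495/111842, 302421/111842], P' = [1552209/223684 -1460853/223684; -1460853/223684 1468281/223684]
step 2: x' = [62509336/144524881, -6220149/144524881], P' = [928661439/144524881 -871984251/144524881; -871984251/144524881 879142683/144524881]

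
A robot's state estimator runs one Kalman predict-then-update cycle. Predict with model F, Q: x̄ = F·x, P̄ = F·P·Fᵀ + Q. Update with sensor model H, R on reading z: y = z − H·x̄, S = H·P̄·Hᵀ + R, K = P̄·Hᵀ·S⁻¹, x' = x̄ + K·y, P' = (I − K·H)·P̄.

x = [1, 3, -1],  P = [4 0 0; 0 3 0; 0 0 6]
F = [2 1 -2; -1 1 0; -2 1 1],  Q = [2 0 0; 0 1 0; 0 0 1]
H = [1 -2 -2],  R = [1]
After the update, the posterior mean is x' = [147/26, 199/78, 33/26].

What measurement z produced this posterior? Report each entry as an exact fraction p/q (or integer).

z = [-2]

x̄ = F·x = [7, 2, 0]
P̄ = F·P·Fᵀ + Q = [45 -5 -25; -5 8 11; -25 11 26]
S = H·P̄·Hᵀ + R = [390]
K = P̄·Hᵀ·S⁻¹ = [7/26; -43/390; -33/130]
x' − x̄ = [-35/26, 43/78, 33/26] = K·y
y = (KᵀK)⁻¹·Kᵀ·(x' − x̄) = [-5]
z = y + H·x̄ = [-5] + [3] = [-2]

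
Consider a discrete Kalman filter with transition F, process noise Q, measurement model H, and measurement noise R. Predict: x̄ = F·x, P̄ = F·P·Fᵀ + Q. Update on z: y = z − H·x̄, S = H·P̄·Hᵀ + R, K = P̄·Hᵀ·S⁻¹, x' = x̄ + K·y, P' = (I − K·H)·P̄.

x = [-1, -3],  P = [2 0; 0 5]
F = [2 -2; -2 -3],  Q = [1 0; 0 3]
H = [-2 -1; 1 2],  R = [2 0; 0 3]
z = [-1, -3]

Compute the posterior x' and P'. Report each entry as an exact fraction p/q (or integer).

x̄ = F·x = [4, 11]
P̄ = F·P·Fᵀ + Q = [29 22; 22 56]
y = z − H·x̄ = [18, -29]
S = H·P̄·Hᵀ + R = [262 -280; -280 344]
K = P̄·Hᵀ·S⁻¹ = [-885/1466 -1637/5864; 195/733 1777/2932]
x' = x̄ + K·y = [7209/5864, -5241/2932]
P' = (I − K·H)·P̄ = [6357/5864 -2817/2932; -2817/2932 2037/1466]

x' = [7209/5864, -5241/2932]
P' = [6357/5864 -2817/2932; -2817/2932 2037/1466]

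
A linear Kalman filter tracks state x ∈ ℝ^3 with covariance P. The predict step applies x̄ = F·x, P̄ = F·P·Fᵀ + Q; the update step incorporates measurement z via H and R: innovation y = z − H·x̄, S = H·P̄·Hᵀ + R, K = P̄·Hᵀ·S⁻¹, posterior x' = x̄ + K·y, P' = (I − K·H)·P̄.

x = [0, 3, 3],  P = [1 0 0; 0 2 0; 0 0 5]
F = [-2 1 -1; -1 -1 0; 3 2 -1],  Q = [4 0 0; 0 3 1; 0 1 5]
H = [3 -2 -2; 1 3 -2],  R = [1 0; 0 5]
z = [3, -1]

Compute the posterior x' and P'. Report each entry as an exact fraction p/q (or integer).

x̄ = F·x = [0, -3, 3]
P̄ = F·P·Fᵀ + Q = [15 0 3; 0 6 -6; 3 -6 27]
y = z − H·x̄ = [3, 14]
S = H·P̄·Hᵀ + R = [184 105; 105 242]
K = P̄·Hᵀ·S⁻¹ = [8493/33503 -2439/33503; -3150/33503 5520/33503; -741/33503 -9231/33503]
x' = x̄ + K·y = [-8667/33503, -32679/33503, -30948/33503]
P' = (I − K·H)·P̄ = [193269/33503 73170/33503 212487/33503; 73170/33503 35418/33503 75912/33503; 212487/33503 75912/33503 243189/33503]

x' = [-8667/33503, -32679/33503, -30948/33503]
P' = [193269/33503 73170/33503 212487/33503; 73170/33503 35418/33503 75912/33503; 212487/33503 75912/33503 243189/33503]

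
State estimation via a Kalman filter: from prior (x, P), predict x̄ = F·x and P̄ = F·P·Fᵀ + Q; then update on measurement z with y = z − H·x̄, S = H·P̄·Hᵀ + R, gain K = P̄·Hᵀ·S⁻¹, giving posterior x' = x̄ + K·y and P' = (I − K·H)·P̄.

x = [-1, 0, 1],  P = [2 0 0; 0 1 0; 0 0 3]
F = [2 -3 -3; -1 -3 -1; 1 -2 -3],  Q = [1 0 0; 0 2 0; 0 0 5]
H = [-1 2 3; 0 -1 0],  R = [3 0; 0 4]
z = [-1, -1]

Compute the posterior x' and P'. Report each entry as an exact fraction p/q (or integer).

x̄ = F·x = [-5, 0, -4]
P̄ = F·P·Fᵀ + Q = [45 14 37; 14 16 13; 37 13 38]
y = z − H·x̄ = [6, -1]
S = H·P̄·Hᵀ + R = [332 -57; -57 20]
K = P̄·Hᵀ·S⁻¹ = [1082/3391 710/3391; 228/3391 -2063/3391; 1319/3391 1555/3391]
x' = x̄ + K·y = [-11173/3391, 3431/3391, -7205/3391]
P' = (I − K·H)·P̄ = [60827/3391 -2840/3391 23251/3391; -2840/3391 8252/3391 -6220/3391; 23251/3391 -6220/3391 13216/3391]

x' = [-11173/3391, 3431/3391, -7205/3391]
P' = [60827/3391 -2840/3391 23251/3391; -2840/3391 8252/3391 -6220/3391; 23251/3391 -6220/3391 13216/3391]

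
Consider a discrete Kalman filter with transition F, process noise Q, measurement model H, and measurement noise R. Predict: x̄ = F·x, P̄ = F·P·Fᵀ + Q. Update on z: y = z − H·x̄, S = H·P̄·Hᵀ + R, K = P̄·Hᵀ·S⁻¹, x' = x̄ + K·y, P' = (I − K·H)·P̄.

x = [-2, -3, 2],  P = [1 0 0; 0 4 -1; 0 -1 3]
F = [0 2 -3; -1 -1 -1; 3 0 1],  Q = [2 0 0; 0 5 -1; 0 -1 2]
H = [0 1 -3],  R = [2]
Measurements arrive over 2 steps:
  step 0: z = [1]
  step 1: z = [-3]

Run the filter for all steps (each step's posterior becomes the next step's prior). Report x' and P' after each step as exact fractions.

step 0: x̄ = F·x = [-12, 3, -4]
step 0: P̄ = F·P·Fᵀ + Q = [57 0 -11; 0 11 -6; -11 -6 14]
step 0: y = z − H·x̄ = [-14]
step 0: S = H·P̄·Hᵀ + R = [175]
step 0: K = P̄·Hᵀ·S⁻¹ = [33/175; 29/175; -48/175]
step 0: x' = x̄ + K·y = [-366/25, 17/25, -4/25]
step 0: P' = (I − K·H)·P̄ = [8886/175 -957/175 -341/175; -957/175 1084/175 342/175; -341/175 342/175 146/175]
step 1: x̄ = F·x = [46/25, 353/25, -1102/25]
step 1: P̄ = F·P·Fᵀ + Q = [1896/175 -71/25 -2427/175; -71/25 1297/25 -3298/25; -2427/175 -3298/25 78424/175]
step 1: y = z − H·x̄ = [-3734/25]
step 1: S = H·P̄·Hᵀ + R = [853761/175]
step 1: K = P̄·Hᵀ·S⁻¹ = [6784/853761; 78337/853761; -258358/853761]
step 1: x' = x̄ + K·y = [557662/853761, 354691/853761, 954566/853761]
step 1: P' = (I − K·H)·P̄ = [8986904/853761 -5461471/853761 -1825013/853761; -5461471/853761 9226346/853761 3023224/853761; -1825013/853761 3023224/853761 1179980/853761]

step 0: x' = [-366/25, 17/25, -4/25], P' = [8886/175 -957/175 -341/175; -957/175 1084/175 342/175; -341/175 342/175 146/175]
step 1: x' = [557662/853761, 354691/853761, 954566/853761], P' = [8986904/853761 -5461471/853761 -1825013/853761; -5461471/853761 9226346/853761 3023224/853761; -1825013/853761 3023224/853761 1179980/853761]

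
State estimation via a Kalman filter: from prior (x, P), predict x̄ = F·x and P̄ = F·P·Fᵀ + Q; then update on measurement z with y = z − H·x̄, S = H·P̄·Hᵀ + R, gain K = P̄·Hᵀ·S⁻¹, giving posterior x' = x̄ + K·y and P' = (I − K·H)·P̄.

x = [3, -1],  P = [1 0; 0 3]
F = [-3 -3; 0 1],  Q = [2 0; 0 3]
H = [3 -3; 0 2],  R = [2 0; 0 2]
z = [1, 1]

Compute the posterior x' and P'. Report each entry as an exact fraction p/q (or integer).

x̄ = F·x = [-6, -1]
P̄ = F·P·Fᵀ + Q = [38 -9; -9 6]
y = z − H·x̄ = [16, 3]
S = H·P̄·Hᵀ + R = [560 -90; -90 26]
K = P̄·Hᵀ·S⁻¹ = [1023/3230 261/646; -9/646 267/646]
x' = x̄ + K·y = [903/3230, 11/646]
P' = (I − K·H)·P̄ = [1987/3230 261/646; 261/646 267/646]

x' = [903/3230, 11/646]
P' = [1987/3230 261/646; 261/646 267/646]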